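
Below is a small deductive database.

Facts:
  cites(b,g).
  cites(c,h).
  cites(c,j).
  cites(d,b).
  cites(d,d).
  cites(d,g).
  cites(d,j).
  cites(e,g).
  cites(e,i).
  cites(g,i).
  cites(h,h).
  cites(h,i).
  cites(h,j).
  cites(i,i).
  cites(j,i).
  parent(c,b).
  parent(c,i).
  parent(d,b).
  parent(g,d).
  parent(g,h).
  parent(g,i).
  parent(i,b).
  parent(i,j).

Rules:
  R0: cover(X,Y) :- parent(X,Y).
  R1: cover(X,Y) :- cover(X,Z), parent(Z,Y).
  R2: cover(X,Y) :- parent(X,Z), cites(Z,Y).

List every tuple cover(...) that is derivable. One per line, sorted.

round 1: derive cover(c,b) via R0 from parent(c,b)
round 1: derive cover(c,i) via R0 from parent(c,i)
round 1: derive cover(d,b) via R0 from parent(d,b)
round 1: derive cover(g,d) via R0 from parent(g,d)
round 1: derive cover(g,h) via R0 from parent(g,h)
round 1: derive cover(g,i) via R0 from parent(g,i)
round 1: derive cover(i,b) via R0 from parent(i,b)
round 1: derive cover(i,j) via R0 from parent(i,j)
round 1: derive cover(c,g) via R2 from parent(c,b), cites(b,g)
round 1: derive cover(d,g) via R2 from parent(d,b), cites(b,g)
round 1: derive cover(g,b) via R2 from parent(g,d), cites(d,b)
round 1: derive cover(g,g) via R2 from parent(g,d), cites(d,g)
round 1: derive cover(g,j) via R2 from parent(g,d), cites(d,j)
round 1: derive cover(i,g) via R2 from parent(i,b), cites(b,g)
round 1: derive cover(i,i) via R2 from parent(i,j), cites(j,i)
round 2: derive cover(c,d) via R1 from cover(c,g), parent(g,d)
round 2: derive cover(c,h) via R1 from cover(c,g), parent(g,h)
round 2: derive cover(c,j) via R1 from cover(c,i), parent(i,j)
round 2: derive cover(d,d) via R1 from cover(d,g), parent(g,d)
round 2: derive cover(d,h) via R1 from cover(d,g), parent(g,h)
round 2: derive cover(d,i) via R1 from cover(d,g), parent(g,i)
round 2: derive cover(i,d) via R1 from cover(i,g), parent(g,d)
round 2: derive cover(i,h) via R1 from cover(i,g), parent(g,h)
round 3: derive cover(d,j) via R1 from cover(d,i), parent(i,j)

cover(c,b)
cover(c,d)
cover(c,g)
cover(c,h)
cover(c,i)
cover(c,j)
cover(d,b)
cover(d,d)
cover(d,g)
cover(d,h)
cover(d,i)
cover(d,j)
cover(g,b)
cover(g,d)
cover(g,g)
cover(g,h)
cover(g,i)
cover(g,j)
cover(i,b)
cover(i,d)
cover(i,g)
cover(i,h)
cover(i,i)
cover(i,j)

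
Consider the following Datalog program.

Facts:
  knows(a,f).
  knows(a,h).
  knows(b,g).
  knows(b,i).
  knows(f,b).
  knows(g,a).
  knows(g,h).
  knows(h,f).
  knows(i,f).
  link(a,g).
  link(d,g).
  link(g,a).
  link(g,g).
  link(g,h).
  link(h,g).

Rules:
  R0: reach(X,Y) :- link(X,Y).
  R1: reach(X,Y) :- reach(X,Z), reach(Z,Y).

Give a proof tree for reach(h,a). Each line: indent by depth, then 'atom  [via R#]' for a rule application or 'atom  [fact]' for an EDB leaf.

round 1: derive reach(a,g) via R0 from link(a,g)
round 1: derive reach(d,g) via R0 from link(d,g)
round 1: derive reach(g,a) via R0 from link(g,a)
round 1: derive reach(g,g) via R0 from link(g,g)
round 1: derive reach(g,h) via R0 from link(g,h)
round 1: derive reach(h,g) via R0 from link(h,g)
round 2: derive reach(a,a) via R1 from reach(a,g), reach(g,a)
round 2: derive reach(a,h) via R1 from reach(a,g), reach(g,h)
round 2: derive reach(d,a) via R1 from reach(d,g), reach(g,a)
round 2: derive reach(d,h) via R1 from reach(d,g), reach(g,h)
round 2: derive reach(h,a) via R1 from reach(h,g), reach(g,a)
round 2: derive reach(h,h) via R1 from reach(h,g), reach(g,h)

reach(h,a)  [via R1]
  reach(h,g)  [via R0]
    link(h,g)  [fact]
  reach(g,a)  [via R0]
    link(g,a)  [fact]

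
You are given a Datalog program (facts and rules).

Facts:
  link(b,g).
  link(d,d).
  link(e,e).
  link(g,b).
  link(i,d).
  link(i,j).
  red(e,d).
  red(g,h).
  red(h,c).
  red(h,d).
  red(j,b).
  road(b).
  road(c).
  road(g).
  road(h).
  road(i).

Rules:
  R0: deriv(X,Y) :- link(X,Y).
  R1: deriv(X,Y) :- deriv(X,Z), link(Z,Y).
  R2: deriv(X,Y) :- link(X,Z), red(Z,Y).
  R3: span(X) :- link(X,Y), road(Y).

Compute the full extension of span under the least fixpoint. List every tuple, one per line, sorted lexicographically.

span(b)
span(g)

round 1: derive span(b) via R3 from link(b,g), road(g)
round 1: derive span(g) via R3 from link(g,b), road(b)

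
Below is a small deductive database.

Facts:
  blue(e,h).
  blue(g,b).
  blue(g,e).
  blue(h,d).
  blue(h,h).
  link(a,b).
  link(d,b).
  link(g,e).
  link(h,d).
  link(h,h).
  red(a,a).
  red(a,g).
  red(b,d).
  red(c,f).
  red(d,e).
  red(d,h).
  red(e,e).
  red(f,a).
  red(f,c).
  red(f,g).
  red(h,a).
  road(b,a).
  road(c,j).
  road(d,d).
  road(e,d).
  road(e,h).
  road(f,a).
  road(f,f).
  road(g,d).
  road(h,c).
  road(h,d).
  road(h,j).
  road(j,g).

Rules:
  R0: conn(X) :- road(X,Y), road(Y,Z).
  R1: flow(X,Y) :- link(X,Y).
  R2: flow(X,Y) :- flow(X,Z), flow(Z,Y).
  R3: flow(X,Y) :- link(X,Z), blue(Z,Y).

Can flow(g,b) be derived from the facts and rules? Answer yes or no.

yes

round 1: derive flow(a,b) via R1 from link(a,b)
round 1: derive flow(d,b) via R1 from link(d,b)
round 1: derive flow(g,e) via R1 from link(g,e)
round 1: derive flow(h,d) via R1 from link(h,d)
round 1: derive flow(h,h) via R1 from link(h,h)
round 1: derive flow(g,h) via R3 from link(g,e), blue(e,h)
round 2: derive flow(g,d) via R2 from flow(g,h), flow(h,d)
round 2: derive flow(h,b) via R2 from flow(h,d), flow(d,b)
round 3: derive flow(g,b) via R2 from flow(g,d), flow(d,b)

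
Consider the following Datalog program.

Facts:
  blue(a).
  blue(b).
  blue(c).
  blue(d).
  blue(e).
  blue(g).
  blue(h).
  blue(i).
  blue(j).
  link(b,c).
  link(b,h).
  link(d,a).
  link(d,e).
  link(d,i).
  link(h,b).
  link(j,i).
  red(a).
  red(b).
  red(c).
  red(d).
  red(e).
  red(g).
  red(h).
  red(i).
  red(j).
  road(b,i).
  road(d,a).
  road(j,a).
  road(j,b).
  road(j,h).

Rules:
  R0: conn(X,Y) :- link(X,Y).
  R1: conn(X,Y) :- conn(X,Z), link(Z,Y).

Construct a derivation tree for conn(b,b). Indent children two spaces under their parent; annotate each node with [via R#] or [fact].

conn(b,b)  [via R1]
  conn(b,h)  [via R0]
    link(b,h)  [fact]
  link(h,b)  [fact]

round 1: derive conn(b,c) via R0 from link(b,c)
round 1: derive conn(b,h) via R0 from link(b,h)
round 1: derive conn(d,a) via R0 from link(d,a)
round 1: derive conn(d,e) via R0 from link(d,e)
round 1: derive conn(d,i) via R0 from link(d,i)
round 1: derive conn(h,b) via R0 from link(h,b)
round 1: derive conn(j,i) via R0 from link(j,i)
round 2: derive conn(b,b) via R1 from conn(b,h), link(h,b)
round 2: derive conn(h,c) via R1 from conn(h,b), link(b,c)
round 2: derive conn(h,h) via R1 from conn(h,b), link(b,h)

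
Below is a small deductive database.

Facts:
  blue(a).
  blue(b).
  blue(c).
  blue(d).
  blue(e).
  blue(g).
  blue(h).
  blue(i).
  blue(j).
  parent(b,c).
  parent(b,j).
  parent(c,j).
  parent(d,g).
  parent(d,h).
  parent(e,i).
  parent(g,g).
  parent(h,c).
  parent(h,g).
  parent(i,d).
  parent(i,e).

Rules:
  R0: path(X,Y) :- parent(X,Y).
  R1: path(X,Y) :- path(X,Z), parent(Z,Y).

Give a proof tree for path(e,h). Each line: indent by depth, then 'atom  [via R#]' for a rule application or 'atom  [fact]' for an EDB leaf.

path(e,h)  [via R1]
  path(e,d)  [via R1]
    path(e,i)  [via R0]
      parent(e,i)  [fact]
    parent(i,d)  [fact]
  parent(d,h)  [fact]

round 1: derive path(b,c) via R0 from parent(b,c)
round 1: derive path(b,j) via R0 from parent(b,j)
round 1: derive path(c,j) via R0 from parent(c,j)
round 1: derive path(d,g) via R0 from parent(d,g)
round 1: derive path(d,h) via R0 from parent(d,h)
round 1: derive path(e,i) via R0 from parent(e,i)
round 1: derive path(g,g) via R0 from parent(g,g)
round 1: derive path(h,c) via R0 from parent(h,c)
round 1: derive path(h,g) via R0 from parent(h,g)
round 1: derive path(i,d) via R0 from parent(i,d)
round 1: derive path(i,e) via R0 from parent(i,e)
round 2: derive path(d,c) via R1 from path(d,h), parent(h,c)
round 2: derive path(e,d) via R1 from path(e,i), parent(i,d)
round 2: derive path(e,e) via R1 from path(e,i), parent(i,e)
round 2: derive path(h,j) via R1 from path(h,c), parent(c,j)
round 2: derive path(i,g) via R1 from path(i,d), parent(d,g)
round 2: derive path(i,h) via R1 from path(i,d), parent(d,h)
round 2: derive path(i,i) via R1 from path(i,e), parent(e,i)
round 3: derive path(d,j) via R1 from path(d,c), parent(c,j)
round 3: derive path(e,g) via R1 from path(e,d), parent(d,g)
round 3: derive path(e,h) via R1 from path(e,d), parent(d,h)
round 3: derive path(i,c) via R1 from path(i,h), parent(h,c)
round 4: derive path(e,c) via R1 from path(e,h), parent(h,c)
round 4: derive path(i,j) via R1 from path(i,c), parent(c,j)
round 5: derive path(e,j) via R1 from path(e,c), parent(c,j)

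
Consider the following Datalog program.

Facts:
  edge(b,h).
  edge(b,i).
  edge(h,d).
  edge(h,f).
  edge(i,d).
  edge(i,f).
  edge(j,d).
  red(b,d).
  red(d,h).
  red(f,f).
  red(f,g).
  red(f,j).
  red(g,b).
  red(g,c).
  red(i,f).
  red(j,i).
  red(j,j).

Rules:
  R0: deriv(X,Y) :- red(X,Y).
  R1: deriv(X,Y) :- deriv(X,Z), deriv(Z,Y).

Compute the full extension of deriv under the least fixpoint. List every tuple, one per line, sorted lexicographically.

round 1: derive deriv(b,d) via R0 from red(b,d)
round 1: derive deriv(d,h) via R0 from red(d,h)
round 1: derive deriv(f,f) via R0 from red(f,f)
round 1: derive deriv(f,g) via R0 from red(f,g)
round 1: derive deriv(f,j) via R0 from red(f,j)
round 1: derive deriv(g,b) via R0 from red(g,b)
round 1: derive deriv(g,c) via R0 from red(g,c)
round 1: derive deriv(i,f) via R0 from red(i,f)
round 1: derive deriv(j,i) via R0 from red(j,i)
round 1: derive deriv(j,j) via R0 from red(j,j)
round 2: derive deriv(b,h) via R1 from deriv(b,d), deriv(d,h)
round 2: derive deriv(f,b) via R1 from deriv(f,g), deriv(g,b)
round 2: derive deriv(f,c) via R1 from deriv(f,g), deriv(g,c)
round 2: derive deriv(f,i) via R1 from deriv(f,j), deriv(j,i)
round 2: derive deriv(g,d) via R1 from deriv(g,b), deriv(b,d)
round 2: derive deriv(i,g) via R1 from deriv(i,f), deriv(f,g)
round 2: derive deriv(i,j) via R1 from deriv(i,f), deriv(f,j)
round 2: derive deriv(j,f) via R1 from deriv(j,i), deriv(i,f)
round 3: derive deriv(f,d) via R1 from deriv(f,b), deriv(b,d)
round 3: derive deriv(f,h) via R1 from deriv(f,b), deriv(b,h)
round 3: derive deriv(g,h) via R1 from deriv(g,b), deriv(b,h)
round 3: derive deriv(i,b) via R1 from deriv(i,f), deriv(f,b)
round 3: derive deriv(i,c) via R1 from deriv(i,f), deriv(f,c)
round 3: derive deriv(i,d) via R1 from deriv(i,g), deriv(g,d)
round 3: derive deriv(i,i) via R1 from deriv(i,f), deriv(f,i)
round 3: derive deriv(j,b) via R1 from deriv(j,f), deriv(f,b)
round 3: derive deriv(j,c) via R1 from deriv(j,f), deriv(f,c)
round 3: derive deriv(j,g) via R1 from deriv(j,f), deriv(f,g)
round 4: derive deriv(i,h) via R1 from deriv(i,b), deriv(b,h)
round 4: derive deriv(j,d) via R1 from deriv(j,b), deriv(b,d)
round 4: derive deriv(j,h) via R1 from deriv(j,b), deriv(b,h)

deriv(b,d)
deriv(b,h)
deriv(d,h)
deriv(f,b)
deriv(f,c)
deriv(f,d)
deriv(f,f)
deriv(f,g)
deriv(f,h)
deriv(f,i)
deriv(f,j)
deriv(g,b)
deriv(g,c)
deriv(g,d)
deriv(g,h)
deriv(i,b)
deriv(i,c)
deriv(i,d)
deriv(i,f)
deriv(i,g)
deriv(i,h)
deriv(i,i)
deriv(i,j)
deriv(j,b)
deriv(j,c)
deriv(j,d)
deriv(j,f)
deriv(j,g)
deriv(j,h)
deriv(j,i)
deriv(j,j)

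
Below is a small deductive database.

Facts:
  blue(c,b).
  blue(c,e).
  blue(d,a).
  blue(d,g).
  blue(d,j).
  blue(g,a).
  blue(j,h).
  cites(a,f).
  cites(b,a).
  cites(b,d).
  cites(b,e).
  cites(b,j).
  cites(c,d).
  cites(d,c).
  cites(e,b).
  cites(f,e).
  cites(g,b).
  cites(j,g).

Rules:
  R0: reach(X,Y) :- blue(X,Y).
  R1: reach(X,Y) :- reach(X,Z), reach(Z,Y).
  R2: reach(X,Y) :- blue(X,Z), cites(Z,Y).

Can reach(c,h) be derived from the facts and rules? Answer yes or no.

round 1: derive reach(c,b) via R0 from blue(c,b)
round 1: derive reach(c,e) via R0 from blue(c,e)
round 1: derive reach(d,a) via R0 from blue(d,a)
round 1: derive reach(d,g) via R0 from blue(d,g)
round 1: derive reach(d,j) via R0 from blue(d,j)
round 1: derive reach(g,a) via R0 from blue(g,a)
round 1: derive reach(j,h) via R0 from blue(j,h)
round 1: derive reach(c,a) via R2 from blue(c,b), cites(b,a)
round 1: derive reach(c,d) via R2 from blue(c,b), cites(b,d)
round 1: derive reach(c,j) via R2 from blue(c,b), cites(b,j)
round 1: derive reach(d,b) via R2 from blue(d,g), cites(g,b)
round 1: derive reach(d,f) via R2 from blue(d,a), cites(a,f)
round 1: derive reach(g,f) via R2 from blue(g,a), cites(a,f)
round 2: derive reach(c,f) via R1 from reach(c,d), reach(d,f)
round 2: derive reach(c,g) via R1 from reach(c,d), reach(d,g)
round 2: derive reach(c,h) via R1 from reach(c,j), reach(j,h)
round 2: derive reach(d,h) via R1 from reach(d,j), reach(j,h)

yes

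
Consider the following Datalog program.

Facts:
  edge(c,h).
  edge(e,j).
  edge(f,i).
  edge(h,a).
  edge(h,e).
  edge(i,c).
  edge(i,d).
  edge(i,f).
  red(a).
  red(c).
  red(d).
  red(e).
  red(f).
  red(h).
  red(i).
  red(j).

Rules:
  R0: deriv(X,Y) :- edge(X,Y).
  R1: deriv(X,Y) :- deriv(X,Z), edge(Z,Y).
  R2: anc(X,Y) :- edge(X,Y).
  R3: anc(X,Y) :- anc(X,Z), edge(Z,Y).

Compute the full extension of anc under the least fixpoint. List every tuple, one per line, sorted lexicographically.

round 1: derive anc(c,h) via R2 from edge(c,h)
round 1: derive anc(e,j) via R2 from edge(e,j)
round 1: derive anc(f,i) via R2 from edge(f,i)
round 1: derive anc(h,a) via R2 from edge(h,a)
round 1: derive anc(h,e) via R2 from edge(h,e)
round 1: derive anc(i,c) via R2 from edge(i,c)
round 1: derive anc(i,d) via R2 from edge(i,d)
round 1: derive anc(i,f) via R2 from edge(i,f)
round 2: derive anc(c,a) via R3 from anc(c,h), edge(h,a)
round 2: derive anc(c,e) via R3 from anc(c,h), edge(h,e)
round 2: derive anc(f,c) via R3 from anc(f,i), edge(i,c)
round 2: derive anc(f,d) via R3 from anc(f,i), edge(i,d)
round 2: derive anc(f,f) via R3 from anc(f,i), edge(i,f)
round 2: derive anc(h,j) via R3 from anc(h,e), edge(e,j)
round 2: derive anc(i,h) via R3 from anc(i,c), edge(c,h)
round 2: derive anc(i,i) via R3 from anc(i,f), edge(f,i)
round 3: derive anc(c,j) via R3 from anc(c,e), edge(e,j)
round 3: derive anc(f,h) via R3 from anc(f,c), edge(c,h)
round 3: derive anc(i,a) via R3 from anc(i,h), edge(h,a)
round 3: derive anc(i,e) via R3 from anc(i,h), edge(h,e)
round 4: derive anc(f,a) via R3 from anc(f,h), edge(h,a)
round 4: derive anc(f,e) via R3 from anc(f,h), edge(h,e)
round 4: derive anc(i,j) via R3 from anc(i,e), edge(e,j)
round 5: derive anc(f,j) via R3 from anc(f,e), edge(e,j)

anc(c,a)
anc(c,e)
anc(c,h)
anc(c,j)
anc(e,j)
anc(f,a)
anc(f,c)
anc(f,d)
anc(f,e)
anc(f,f)
anc(f,h)
anc(f,i)
anc(f,j)
anc(h,a)
anc(h,e)
anc(h,j)
anc(i,a)
anc(i,c)
anc(i,d)
anc(i,e)
anc(i,f)
anc(i,h)
anc(i,i)
anc(i,j)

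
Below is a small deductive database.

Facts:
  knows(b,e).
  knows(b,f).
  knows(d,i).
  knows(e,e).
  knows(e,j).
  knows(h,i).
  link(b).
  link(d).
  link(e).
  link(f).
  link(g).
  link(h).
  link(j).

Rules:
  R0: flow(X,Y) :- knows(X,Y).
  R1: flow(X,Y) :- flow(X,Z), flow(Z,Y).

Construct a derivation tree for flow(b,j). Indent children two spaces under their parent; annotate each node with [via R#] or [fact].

flow(b,j)  [via R1]
  flow(b,e)  [via R0]
    knows(b,e)  [fact]
  flow(e,j)  [via R0]
    knows(e,j)  [fact]

round 1: derive flow(b,e) via R0 from knows(b,e)
round 1: derive flow(b,f) via R0 from knows(b,f)
round 1: derive flow(d,i) via R0 from knows(d,i)
round 1: derive flow(e,e) via R0 from knows(e,e)
round 1: derive flow(e,j) via R0 from knows(e,j)
round 1: derive flow(h,i) via R0 from knows(h,i)
round 2: derive flow(b,j) via R1 from flow(b,e), flow(e,j)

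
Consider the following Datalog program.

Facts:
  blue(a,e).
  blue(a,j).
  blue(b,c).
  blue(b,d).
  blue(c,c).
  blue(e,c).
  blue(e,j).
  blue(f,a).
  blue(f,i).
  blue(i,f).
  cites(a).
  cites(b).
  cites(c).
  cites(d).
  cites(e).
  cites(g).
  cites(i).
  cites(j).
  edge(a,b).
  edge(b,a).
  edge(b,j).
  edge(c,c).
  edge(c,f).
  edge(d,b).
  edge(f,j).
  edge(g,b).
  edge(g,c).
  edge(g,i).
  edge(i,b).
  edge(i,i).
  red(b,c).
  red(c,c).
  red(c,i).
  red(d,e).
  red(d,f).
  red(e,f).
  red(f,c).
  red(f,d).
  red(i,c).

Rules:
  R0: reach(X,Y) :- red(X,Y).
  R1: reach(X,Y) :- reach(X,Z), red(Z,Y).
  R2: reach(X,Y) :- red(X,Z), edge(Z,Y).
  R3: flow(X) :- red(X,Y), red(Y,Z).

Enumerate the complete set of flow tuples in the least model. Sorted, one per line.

round 1: derive flow(b) via R3 from red(b,c), red(c,c)
round 1: derive flow(c) via R3 from red(c,c), red(c,c)
round 1: derive flow(d) via R3 from red(d,e), red(e,f)
round 1: derive flow(e) via R3 from red(e,f), red(f,c)
round 1: derive flow(f) via R3 from red(f,c), red(c,c)
round 1: derive flow(i) via R3 from red(i,c), red(c,c)

flow(b)
flow(c)
flow(d)
flow(e)
flow(f)
flow(i)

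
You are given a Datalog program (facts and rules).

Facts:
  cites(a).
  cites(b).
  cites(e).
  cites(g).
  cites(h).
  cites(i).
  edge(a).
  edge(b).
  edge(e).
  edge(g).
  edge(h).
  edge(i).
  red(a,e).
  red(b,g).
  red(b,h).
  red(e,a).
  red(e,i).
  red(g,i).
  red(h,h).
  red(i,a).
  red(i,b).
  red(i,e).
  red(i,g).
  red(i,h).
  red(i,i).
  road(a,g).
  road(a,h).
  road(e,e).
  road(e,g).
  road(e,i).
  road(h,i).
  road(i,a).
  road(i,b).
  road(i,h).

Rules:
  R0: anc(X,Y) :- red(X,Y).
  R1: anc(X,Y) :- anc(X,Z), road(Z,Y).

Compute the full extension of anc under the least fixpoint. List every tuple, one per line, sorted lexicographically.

anc(a,a)
anc(a,b)
anc(a,e)
anc(a,g)
anc(a,h)
anc(a,i)
anc(b,a)
anc(b,b)
anc(b,g)
anc(b,h)
anc(b,i)
anc(e,a)
anc(e,b)
anc(e,g)
anc(e,h)
anc(e,i)
anc(g,a)
anc(g,b)
anc(g,g)
anc(g,h)
anc(g,i)
anc(h,a)
anc(h,b)
anc(h,g)
anc(h,h)
anc(h,i)
anc(i,a)
anc(i,b)
anc(i,e)
anc(i,g)
anc(i,h)
anc(i,i)

round 1: derive anc(a,e) via R0 from red(a,e)
round 1: derive anc(b,g) via R0 from red(b,g)
round 1: derive anc(b,h) via R0 from red(b,h)
round 1: derive anc(e,a) via R0 from red(e,a)
round 1: derive anc(e,i) via R0 from red(e,i)
round 1: derive anc(g,i) via R0 from red(g,i)
round 1: derive anc(h,h) via R0 from red(h,h)
round 1: derive anc(i,a) via R0 from red(i,a)
round 1: derive anc(i,b) via R0 from red(i,b)
round 1: derive anc(i,e) via R0 from red(i,e)
round 1: derive anc(i,g) via R0 from red(i,g)
round 1: derive anc(i,h) via R0 from red(i,h)
round 1: derive anc(i,i) via R0 from red(i,i)
round 2: derive anc(a,g) via R1 from anc(a,e), road(e,g)
round 2: derive anc(a,i) via R1 from anc(a,e), road(e,i)
round 2: derive anc(b,i) via R1 from anc(b,h), road(h,i)
round 2: derive anc(e,b) via R1 from anc(e,i), road(i,b)
round 2: derive anc(e,g) via R1 from anc(e,a), road(a,g)
round 2: derive anc(e,h) via R1 from anc(e,a), road(a,h)
round 2: derive anc(g,a) via R1 from anc(g,i), road(i,a)
round 2: derive anc(g,b) via R1 from anc(g,i), road(i,b)
round 2: derive anc(g,h) via R1 from anc(g,i), road(i,h)
round 2: derive anc(h,i) via R1 from anc(h,h), road(h,i)
round 3: derive anc(a,a) via R1 from anc(a,i), road(i,a)
round 3: derive anc(a,b) via R1 from anc(a,i), road(i,b)
round 3: derive anc(a,h) via R1 from anc(a,i), road(i,h)
round 3: derive anc(b,a) via R1 from anc(b,i), road(i,a)
round 3: derive anc(b,b) via R1 from anc(b,i), road(i,b)
round 3: derive anc(g,g) via R1 from anc(g,a), road(a,g)
round 3: derive anc(h,a) via R1 from anc(h,i), road(i,a)
round 3: derive anc(h,b) via R1 from anc(h,i), road(i,b)
round 4: derive anc(h,g) via R1 from anc(h,a), road(a,g)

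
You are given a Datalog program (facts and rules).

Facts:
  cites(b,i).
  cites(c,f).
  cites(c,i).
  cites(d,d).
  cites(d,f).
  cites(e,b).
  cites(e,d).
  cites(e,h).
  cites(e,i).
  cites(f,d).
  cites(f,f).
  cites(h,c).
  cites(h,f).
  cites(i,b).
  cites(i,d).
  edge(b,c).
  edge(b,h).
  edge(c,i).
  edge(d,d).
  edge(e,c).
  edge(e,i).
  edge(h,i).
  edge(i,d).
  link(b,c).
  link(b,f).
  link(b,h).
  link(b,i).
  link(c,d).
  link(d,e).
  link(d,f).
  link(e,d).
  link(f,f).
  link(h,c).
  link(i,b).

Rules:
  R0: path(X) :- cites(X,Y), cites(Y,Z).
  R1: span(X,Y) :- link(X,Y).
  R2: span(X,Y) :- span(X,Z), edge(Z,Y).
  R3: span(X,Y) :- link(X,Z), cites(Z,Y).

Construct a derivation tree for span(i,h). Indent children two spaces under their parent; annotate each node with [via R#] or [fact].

span(i,h)  [via R2]
  span(i,b)  [via R1]
    link(i,b)  [fact]
  edge(b,h)  [fact]

round 1: derive span(b,c) via R1 from link(b,c)
round 1: derive span(b,f) via R1 from link(b,f)
round 1: derive span(b,h) via R1 from link(b,h)
round 1: derive span(b,i) via R1 from link(b,i)
round 1: derive span(c,d) via R1 from link(c,d)
round 1: derive span(d,e) via R1 from link(d,e)
round 1: derive span(d,f) via R1 from link(d,f)
round 1: derive span(e,d) via R1 from link(e,d)
round 1: derive span(f,f) via R1 from link(f,f)
round 1: derive span(h,c) via R1 from link(h,c)
round 1: derive span(i,b) via R1 from link(i,b)
round 1: derive span(b,b) via R3 from link(b,i), cites(i,b)
round 1: derive span(b,d) via R3 from link(b,f), cites(f,d)
round 1: derive span(c,f) via R3 from link(c,d), cites(d,f)
round 1: derive span(d,b) via R3 from link(d,e), cites(e,b)
round 1: derive span(d,d) via R3 from link(d,e), cites(e,d)
round 1: derive span(d,h) via R3 from link(d,e), cites(e,h)
round 1: derive span(d,i) via R3 from link(d,e), cites(e,i)
round 1: derive span(e,f) via R3 from link(e,d), cites(d,f)
round 1: derive span(f,d) via R3 from link(f,f), cites(f,d)
round 1: derive span(h,f) via R3 from link(h,c), cites(c,f)
round 1: derive span(h,i) via R3 from link(h,c), cites(c,i)
round 1: derive span(i,i) via R3 from link(i,b), cites(b,i)
round 2: derive span(d,c) via R2 from span(d,b), edge(b,c)
round 2: derive span(h,d) via R2 from span(h,i), edge(i,d)
round 2: derive span(i,c) via R2 from span(i,b), edge(b,c)
round 2: derive span(i,d) via R2 from span(i,i), edge(i,d)
round 2: derive span(i,h) via R2 from span(i,b), edge(b,h)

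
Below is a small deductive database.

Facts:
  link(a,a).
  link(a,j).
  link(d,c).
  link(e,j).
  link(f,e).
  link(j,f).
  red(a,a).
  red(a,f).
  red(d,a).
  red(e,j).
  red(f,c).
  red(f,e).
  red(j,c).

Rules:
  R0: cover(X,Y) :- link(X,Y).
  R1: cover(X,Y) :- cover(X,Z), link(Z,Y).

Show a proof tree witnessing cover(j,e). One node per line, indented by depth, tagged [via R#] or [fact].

round 1: derive cover(a,a) via R0 from link(a,a)
round 1: derive cover(a,j) via R0 from link(a,j)
round 1: derive cover(d,c) via R0 from link(d,c)
round 1: derive cover(e,j) via R0 from link(e,j)
round 1: derive cover(f,e) via R0 from link(f,e)
round 1: derive cover(j,f) via R0 from link(j,f)
round 2: derive cover(a,f) via R1 from cover(a,j), link(j,f)
round 2: derive cover(e,f) via R1 from cover(e,j), link(j,f)
round 2: derive cover(f,j) via R1 from cover(f,e), link(e,j)
round 2: derive cover(j,e) via R1 from cover(j,f), link(f,e)
round 3: derive cover(a,e) via R1 from cover(a,f), link(f,e)
round 3: derive cover(e,e) via R1 from cover(e,f), link(f,e)
round 3: derive cover(f,f) via R1 from cover(f,j), link(j,f)
round 3: derive cover(j,j) via R1 from cover(j,e), link(e,j)

cover(j,e)  [via R1]
  cover(j,f)  [via R0]
    link(j,f)  [fact]
  link(f,e)  [fact]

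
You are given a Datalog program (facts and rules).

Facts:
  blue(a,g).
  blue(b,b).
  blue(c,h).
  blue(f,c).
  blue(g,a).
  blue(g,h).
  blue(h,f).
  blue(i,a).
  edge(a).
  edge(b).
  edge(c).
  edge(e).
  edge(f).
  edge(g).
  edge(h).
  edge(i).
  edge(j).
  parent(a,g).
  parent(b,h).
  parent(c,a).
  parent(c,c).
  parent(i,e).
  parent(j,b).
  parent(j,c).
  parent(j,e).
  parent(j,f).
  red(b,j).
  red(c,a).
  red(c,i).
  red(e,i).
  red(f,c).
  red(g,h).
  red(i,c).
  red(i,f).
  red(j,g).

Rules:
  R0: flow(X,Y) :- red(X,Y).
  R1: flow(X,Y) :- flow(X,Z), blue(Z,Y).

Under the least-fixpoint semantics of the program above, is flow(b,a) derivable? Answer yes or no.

no

round 1: derive flow(b,j) via R0 from red(b,j)
round 1: derive flow(c,a) via R0 from red(c,a)
round 1: derive flow(c,i) via R0 from red(c,i)
round 1: derive flow(e,i) via R0 from red(e,i)
round 1: derive flow(f,c) via R0 from red(f,c)
round 1: derive flow(g,h) via R0 from red(g,h)
round 1: derive flow(i,c) via R0 from red(i,c)
round 1: derive flow(i,f) via R0 from red(i,f)
round 1: derive flow(j,g) via R0 from red(j,g)
round 2: derive flow(c,g) via R1 from flow(c,a), blue(a,g)
round 2: derive flow(e,a) via R1 from flow(e,i), blue(i,a)
round 2: derive flow(f,h) via R1 from flow(f,c), blue(c,h)
round 2: derive flow(g,f) via R1 from flow(g,h), blue(h,f)
round 2: derive flow(i,h) via R1 from flow(i,c), blue(c,h)
round 2: derive flow(j,a) via R1 from flow(j,g), blue(g,a)
round 2: derive flow(j,h) via R1 from flow(j,g), blue(g,h)
round 3: derive flow(c,h) via R1 from flow(c,g), blue(g,h)
round 3: derive flow(e,g) via R1 from flow(e,a), blue(a,g)
round 3: derive flow(f,f) via R1 from flow(f,h), blue(h,f)
round 3: derive flow(g,c) via R1 from flow(g,f), blue(f,c)
round 3: derive flow(j,f) via R1 from flow(j,h), blue(h,f)
round 4: derive flow(c,f) via R1 from flow(c,h), blue(h,f)
round 4: derive flow(e,h) via R1 from flow(e,g), blue(g,h)
round 4: derive flow(j,c) via R1 from flow(j,f), blue(f,c)
round 5: derive flow(c,c) via R1 from flow(c,f), blue(f,c)
round 5: derive flow(e,f) via R1 from flow(e,h), blue(h,f)
round 6: derive flow(e,c) via R1 from flow(e,f), blue(f,c)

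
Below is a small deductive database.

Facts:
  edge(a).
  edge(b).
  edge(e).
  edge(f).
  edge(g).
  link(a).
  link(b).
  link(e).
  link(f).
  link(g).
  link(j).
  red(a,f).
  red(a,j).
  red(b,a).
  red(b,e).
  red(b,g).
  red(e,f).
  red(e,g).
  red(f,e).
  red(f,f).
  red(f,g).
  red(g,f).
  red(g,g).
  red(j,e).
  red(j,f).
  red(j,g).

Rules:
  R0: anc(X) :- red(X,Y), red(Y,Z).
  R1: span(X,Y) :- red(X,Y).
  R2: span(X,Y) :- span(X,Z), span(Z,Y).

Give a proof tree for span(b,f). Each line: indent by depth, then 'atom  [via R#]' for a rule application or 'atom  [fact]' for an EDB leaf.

span(b,f)  [via R2]
  span(b,a)  [via R1]
    red(b,a)  [fact]
  span(a,f)  [via R1]
    red(a,f)  [fact]

round 1: derive span(a,f) via R1 from red(a,f)
round 1: derive span(a,j) via R1 from red(a,j)
round 1: derive span(b,a) via R1 from red(b,a)
round 1: derive span(b,e) via R1 from red(b,e)
round 1: derive span(b,g) via R1 from red(b,g)
round 1: derive span(e,f) via R1 from red(e,f)
round 1: derive span(e,g) via R1 from red(e,g)
round 1: derive span(f,e) via R1 from red(f,e)
round 1: derive span(f,f) via R1 from red(f,f)
round 1: derive span(f,g) via R1 from red(f,g)
round 1: derive span(g,f) via R1 from red(g,f)
round 1: derive span(g,g) via R1 from red(g,g)
round 1: derive span(j,e) via R1 from red(j,e)
round 1: derive span(j,f) via R1 from red(j,f)
round 1: derive span(j,g) via R1 from red(j,g)
round 2: derive span(a,e) via R2 from span(a,f), span(f,e)
round 2: derive span(a,g) via R2 from span(a,f), span(f,g)
round 2: derive span(b,f) via R2 from span(b,a), span(a,f)
round 2: derive span(b,j) via R2 from span(b,a), span(a,j)
round 2: derive span(e,e) via R2 from span(e,f), span(f,e)
round 2: derive span(g,e) via R2 from span(g,f), span(f,e)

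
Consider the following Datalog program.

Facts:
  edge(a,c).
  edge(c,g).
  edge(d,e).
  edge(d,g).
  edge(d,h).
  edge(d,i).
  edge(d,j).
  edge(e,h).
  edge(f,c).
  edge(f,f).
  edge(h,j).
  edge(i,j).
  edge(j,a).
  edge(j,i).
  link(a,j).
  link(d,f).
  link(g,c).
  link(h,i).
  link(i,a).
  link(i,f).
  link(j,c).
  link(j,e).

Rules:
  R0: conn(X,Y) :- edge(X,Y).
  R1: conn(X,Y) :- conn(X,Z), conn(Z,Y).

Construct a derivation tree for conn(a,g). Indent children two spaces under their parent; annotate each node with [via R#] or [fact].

round 1: derive conn(a,c) via R0 from edge(a,c)
round 1: derive conn(c,g) via R0 from edge(c,g)
round 1: derive conn(d,e) via R0 from edge(d,e)
round 1: derive conn(d,g) via R0 from edge(d,g)
round 1: derive conn(d,h) via R0 from edge(d,h)
round 1: derive conn(d,i) via R0 from edge(d,i)
round 1: derive conn(d,j) via R0 from edge(d,j)
round 1: derive conn(e,h) via R0 from edge(e,h)
round 1: derive conn(f,c) via R0 from edge(f,c)
round 1: derive conn(f,f) via R0 from edge(f,f)
round 1: derive conn(h,j) via R0 from edge(h,j)
round 1: derive conn(i,j) via R0 from edge(i,j)
round 1: derive conn(j,a) via R0 from edge(j,a)
round 1: derive conn(j,i) via R0 from edge(j,i)
round 2: derive conn(a,g) via R1 from conn(a,c), conn(c,g)
round 2: derive conn(d,a) via R1 from conn(d,j), conn(j,a)
round 2: derive conn(e,j) via R1 from conn(e,h), conn(h,j)
round 2: derive conn(f,g) via R1 from conn(f,c), conn(c,g)
round 2: derive conn(h,a) via R1 from conn(h,j), conn(j,a)
round 2: derive conn(h,i) via R1 from conn(h,j), conn(j,i)
round 2: derive conn(i,a) via R1 from conn(i,j), conn(j,a)
round 2: derive conn(i,i) via R1 from conn(i,j), conn(j,i)
round 2: derive conn(j,c) via R1 from conn(j,a), conn(a,c)
round 2: derive conn(j,j) via R1 from conn(j,i), conn(i,j)
round 3: derive conn(d,c) via R1 from conn(d,a), conn(a,c)
round 3: derive conn(e,a) via R1 from conn(e,h), conn(h,a)
round 3: derive conn(e,c) via R1 from conn(e,j), conn(j,c)
round 3: derive conn(e,i) via R1 from conn(e,h), conn(h,i)
round 3: derive conn(h,c) via R1 from conn(h,a), conn(a,c)
round 3: derive conn(h,g) via R1 from conn(h,a), conn(a,g)
round 3: derive conn(i,c) via R1 from conn(i,a), conn(a,c)
round 3: derive conn(i,g) via R1 from conn(i,a), conn(a,g)
round 3: derive conn(j,g) via R1 from conn(j,a), conn(a,g)
round 4: derive conn(e,g) via R1 from conn(e,a), conn(a,g)

conn(a,g)  [via R1]
  conn(a,c)  [via R0]
    edge(a,c)  [fact]
  conn(c,g)  [via R0]
    edge(c,g)  [fact]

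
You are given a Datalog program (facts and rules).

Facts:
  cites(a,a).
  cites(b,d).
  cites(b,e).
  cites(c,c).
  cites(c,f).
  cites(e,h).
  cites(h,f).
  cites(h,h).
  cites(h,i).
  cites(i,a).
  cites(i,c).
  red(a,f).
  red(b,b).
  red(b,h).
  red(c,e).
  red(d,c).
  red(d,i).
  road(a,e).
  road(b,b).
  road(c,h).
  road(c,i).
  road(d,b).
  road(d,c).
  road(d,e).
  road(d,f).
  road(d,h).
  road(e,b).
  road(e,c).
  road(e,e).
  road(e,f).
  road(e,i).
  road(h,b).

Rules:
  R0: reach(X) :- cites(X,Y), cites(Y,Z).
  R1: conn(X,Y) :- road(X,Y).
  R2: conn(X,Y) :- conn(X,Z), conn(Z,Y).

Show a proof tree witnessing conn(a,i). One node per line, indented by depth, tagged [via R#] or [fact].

conn(a,i)  [via R2]
  conn(a,e)  [via R1]
    road(a,e)  [fact]
  conn(e,i)  [via R1]
    road(e,i)  [fact]

round 1: derive conn(a,e) via R1 from road(a,e)
round 1: derive conn(b,b) via R1 from road(b,b)
round 1: derive conn(c,h) via R1 from road(c,h)
round 1: derive conn(c,i) via R1 from road(c,i)
round 1: derive conn(d,b) via R1 from road(d,b)
round 1: derive conn(d,c) via R1 from road(d,c)
round 1: derive conn(d,e) via R1 from road(d,e)
round 1: derive conn(d,f) via R1 from road(d,f)
round 1: derive conn(d,h) via R1 from road(d,h)
round 1: derive conn(e,b) via R1 from road(e,b)
round 1: derive conn(e,c) via R1 from road(e,c)
round 1: derive conn(e,e) via R1 from road(e,e)
round 1: derive conn(e,f) via R1 from road(e,f)
round 1: derive conn(e,i) via R1 from road(e,i)
round 1: derive conn(h,b) via R1 from road(h,b)
round 2: derive conn(a,b) via R2 from conn(a,e), conn(e,b)
round 2: derive conn(a,c) via R2 from conn(a,e), conn(e,c)
round 2: derive conn(a,f) via R2 from conn(a,e), conn(e,f)
round 2: derive conn(a,i) via R2 from conn(a,e), conn(e,i)
round 2: derive conn(c,b) via R2 from conn(c,h), conn(h,b)
round 2: derive conn(d,i) via R2 from conn(d,c), conn(c,i)
round 2: derive conn(e,h) via R2 from conn(e,c), conn(c,h)
round 3: derive conn(a,h) via R2 from conn(a,c), conn(c,h)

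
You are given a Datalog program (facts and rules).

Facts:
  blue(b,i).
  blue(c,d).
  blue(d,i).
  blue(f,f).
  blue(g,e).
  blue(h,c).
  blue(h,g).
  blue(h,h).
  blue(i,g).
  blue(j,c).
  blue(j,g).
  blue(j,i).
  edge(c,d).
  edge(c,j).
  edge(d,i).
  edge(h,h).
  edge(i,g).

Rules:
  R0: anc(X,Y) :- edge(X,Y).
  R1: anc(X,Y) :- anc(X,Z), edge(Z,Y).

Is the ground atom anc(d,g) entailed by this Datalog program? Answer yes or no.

yes

round 1: derive anc(c,d) via R0 from edge(c,d)
round 1: derive anc(c,j) via R0 from edge(c,j)
round 1: derive anc(d,i) via R0 from edge(d,i)
round 1: derive anc(h,h) via R0 from edge(h,h)
round 1: derive anc(i,g) via R0 from edge(i,g)
round 2: derive anc(c,i) via R1 from anc(c,d), edge(d,i)
round 2: derive anc(d,g) via R1 from anc(d,i), edge(i,g)
round 3: derive anc(c,g) via R1 from anc(c,i), edge(i,g)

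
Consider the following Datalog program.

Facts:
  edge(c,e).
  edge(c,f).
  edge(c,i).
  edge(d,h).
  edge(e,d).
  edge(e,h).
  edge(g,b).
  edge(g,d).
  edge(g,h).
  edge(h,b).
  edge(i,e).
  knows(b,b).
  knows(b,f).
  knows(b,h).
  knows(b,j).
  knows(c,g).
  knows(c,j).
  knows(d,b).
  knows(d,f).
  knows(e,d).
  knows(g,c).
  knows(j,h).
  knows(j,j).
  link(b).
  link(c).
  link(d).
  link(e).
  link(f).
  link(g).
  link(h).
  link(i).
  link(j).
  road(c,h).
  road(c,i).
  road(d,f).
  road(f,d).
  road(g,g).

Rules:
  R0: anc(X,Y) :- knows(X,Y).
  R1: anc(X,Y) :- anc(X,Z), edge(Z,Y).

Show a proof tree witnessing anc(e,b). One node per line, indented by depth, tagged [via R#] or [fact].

anc(e,b)  [via R1]
  anc(e,h)  [via R1]
    anc(e,d)  [via R0]
      knows(e,d)  [fact]
    edge(d,h)  [fact]
  edge(h,b)  [fact]

round 1: derive anc(b,b) via R0 from knows(b,b)
round 1: derive anc(b,f) via R0 from knows(b,f)
round 1: derive anc(b,h) via R0 from knows(b,h)
round 1: derive anc(b,j) via R0 from knows(b,j)
round 1: derive anc(c,g) via R0 from knows(c,g)
round 1: derive anc(c,j) via R0 from knows(c,j)
round 1: derive anc(d,b) via R0 from knows(d,b)
round 1: derive anc(d,f) via R0 from knows(d,f)
round 1: derive anc(e,d) via R0 from knows(e,d)
round 1: derive anc(g,c) via R0 from knows(g,c)
round 1: derive anc(j,h) via R0 from knows(j,h)
round 1: derive anc(j,j) via R0 from knows(j,j)
round 2: derive anc(c,b) via R1 from anc(c,g), edge(g,b)
round 2: derive anc(c,d) via R1 from anc(c,g), edge(g,d)
round 2: derive anc(c,h) via R1 from anc(c,g), edge(g,h)
round 2: derive anc(e,h) via R1 from anc(e,d), edge(d,h)
round 2: derive anc(g,e) via R1 from anc(g,c), edge(c,e)
round 2: derive anc(g,f) via R1 from anc(g,c), edge(c,f)
round 2: derive anc(g,i) via R1 from anc(g,c), edge(c,i)
round 2: derive anc(j,b) via R1 from anc(j,h), edge(h,b)
round 3: derive anc(e,b) via R1 from anc(e,h), edge(h,b)
round 3: derive anc(g,d) via R1 from anc(g,e), edge(e,d)
round 3: derive anc(g,h) via R1 from anc(g,e), edge(e,h)
round 4: derive anc(g,b) via R1 from anc(g,h), edge(h,b)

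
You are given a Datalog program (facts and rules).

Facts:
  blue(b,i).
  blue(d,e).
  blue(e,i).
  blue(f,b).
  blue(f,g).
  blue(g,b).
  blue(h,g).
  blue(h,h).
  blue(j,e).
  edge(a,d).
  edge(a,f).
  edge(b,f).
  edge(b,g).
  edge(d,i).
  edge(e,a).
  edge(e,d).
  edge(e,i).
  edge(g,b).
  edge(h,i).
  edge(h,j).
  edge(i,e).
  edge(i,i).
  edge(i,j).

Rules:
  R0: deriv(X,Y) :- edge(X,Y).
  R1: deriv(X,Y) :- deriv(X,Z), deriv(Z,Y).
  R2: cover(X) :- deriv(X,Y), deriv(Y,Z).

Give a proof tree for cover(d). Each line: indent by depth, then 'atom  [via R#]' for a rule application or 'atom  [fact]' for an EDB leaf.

cover(d)  [via R2]
  deriv(d,i)  [via R0]
    edge(d,i)  [fact]
  deriv(i,e)  [via R0]
    edge(i,e)  [fact]

round 1: derive deriv(a,d) via R0 from edge(a,d)
round 1: derive deriv(a,f) via R0 from edge(a,f)
round 1: derive deriv(b,f) via R0 from edge(b,f)
round 1: derive deriv(b,g) via R0 from edge(b,g)
round 1: derive deriv(d,i) via R0 from edge(d,i)
round 1: derive deriv(e,a) via R0 from edge(e,a)
round 1: derive deriv(e,d) via R0 from edge(e,d)
round 1: derive deriv(e,i) via R0 from edge(e,i)
round 1: derive deriv(g,b) via R0 from edge(g,b)
round 1: derive deriv(h,i) via R0 from edge(h,i)
round 1: derive deriv(h,j) via R0 from edge(h,j)
round 1: derive deriv(i,e) via R0 from edge(i,e)
round 1: derive deriv(i,i) via R0 from edge(i,i)
round 1: derive deriv(i,j) via R0 from edge(i,j)
round 2: derive deriv(a,i) via R1 from deriv(a,d), deriv(d,i)
round 2: derive deriv(b,b) via R1 from deriv(b,g), deriv(g,b)
round 2: derive deriv(d,e) via R1 from deriv(d,i), deriv(i,e)
round 2: derive deriv(d,j) via R1 from deriv(d,i), deriv(i,j)
round 2: derive deriv(e,e) via R1 from deriv(e,i), deriv(i,e)
round 2: derive deriv(e,f) via R1 from deriv(e,a), deriv(a,f)
round 2: derive deriv(e,j) via R1 from deriv(e,i), deriv(i,j)
round 2: derive deriv(g,f) via R1 from deriv(g,b), deriv(b,f)
round 2: derive deriv(g,g) via R1 from deriv(g,b), deriv(b,g)
round 2: derive deriv(h,e) via R1 from deriv(h,i), deriv(i,e)
round 2: derive deriv(i,a) via R1 from deriv(i,e), deriv(e,a)
round 2: derive deriv(i,d) via R1 from deriv(i,e), deriv(e,d)
round 2: derive cover(a) via R2 from deriv(a,d), deriv(d,i)
round 2: derive cover(b) via R2 from deriv(b,g), deriv(g,b)
round 2: derive cover(d) via R2 from deriv(d,i), deriv(i,e)
round 2: derive cover(e) via R2 from deriv(e,a), deriv(a,d)
round 2: derive cover(g) via R2 from deriv(g,b), deriv(b,f)
round 2: derive cover(h) via R2 from deriv(h,i), deriv(i,e)
round 2: derive cover(i) via R2 from deriv(i,e), deriv(e,a)
round 3: derive deriv(a,a) via R1 from deriv(a,i), deriv(i,a)
round 3: derive deriv(a,e) via R1 from deriv(a,d), deriv(d,e)
round 3: derive deriv(a,j) via R1 from deriv(a,d), deriv(d,j)
round 3: derive deriv(d,a) via R1 from deriv(d,e), deriv(e,a)
round 3: derive deriv(d,d) via R1 from deriv(d,e), deriv(e,d)
round 3: derive deriv(d,f) via R1 from deriv(d,e), deriv(e,f)
round 3: derive deriv(h,a) via R1 from deriv(h,e), deriv(e,a)
round 3: derive deriv(h,d) via R1 from deriv(h,e), deriv(e,d)
round 3: derive deriv(h,f) via R1 from deriv(h,e), deriv(e,f)
round 3: derive deriv(i,f) via R1 from deriv(i,a), deriv(a,f)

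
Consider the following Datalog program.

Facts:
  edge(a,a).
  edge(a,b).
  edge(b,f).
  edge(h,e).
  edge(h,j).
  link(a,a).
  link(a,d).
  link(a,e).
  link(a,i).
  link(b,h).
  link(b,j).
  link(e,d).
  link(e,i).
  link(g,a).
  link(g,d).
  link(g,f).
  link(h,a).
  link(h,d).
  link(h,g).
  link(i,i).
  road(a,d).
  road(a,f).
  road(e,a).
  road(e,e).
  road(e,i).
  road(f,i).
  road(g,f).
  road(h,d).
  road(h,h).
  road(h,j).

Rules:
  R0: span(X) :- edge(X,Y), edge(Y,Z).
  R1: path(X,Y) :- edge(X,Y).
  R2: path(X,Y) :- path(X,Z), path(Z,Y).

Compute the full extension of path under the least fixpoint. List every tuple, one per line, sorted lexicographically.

path(a,a)
path(a,b)
path(a,f)
path(b,f)
path(h,e)
path(h,j)

round 1: derive path(a,a) via R1 from edge(a,a)
round 1: derive path(a,b) via R1 from edge(a,b)
round 1: derive path(b,f) via R1 from edge(b,f)
round 1: derive path(h,e) via R1 from edge(h,e)
round 1: derive path(h,j) via R1 from edge(h,j)
round 2: derive path(a,f) via R2 from path(a,b), path(b,f)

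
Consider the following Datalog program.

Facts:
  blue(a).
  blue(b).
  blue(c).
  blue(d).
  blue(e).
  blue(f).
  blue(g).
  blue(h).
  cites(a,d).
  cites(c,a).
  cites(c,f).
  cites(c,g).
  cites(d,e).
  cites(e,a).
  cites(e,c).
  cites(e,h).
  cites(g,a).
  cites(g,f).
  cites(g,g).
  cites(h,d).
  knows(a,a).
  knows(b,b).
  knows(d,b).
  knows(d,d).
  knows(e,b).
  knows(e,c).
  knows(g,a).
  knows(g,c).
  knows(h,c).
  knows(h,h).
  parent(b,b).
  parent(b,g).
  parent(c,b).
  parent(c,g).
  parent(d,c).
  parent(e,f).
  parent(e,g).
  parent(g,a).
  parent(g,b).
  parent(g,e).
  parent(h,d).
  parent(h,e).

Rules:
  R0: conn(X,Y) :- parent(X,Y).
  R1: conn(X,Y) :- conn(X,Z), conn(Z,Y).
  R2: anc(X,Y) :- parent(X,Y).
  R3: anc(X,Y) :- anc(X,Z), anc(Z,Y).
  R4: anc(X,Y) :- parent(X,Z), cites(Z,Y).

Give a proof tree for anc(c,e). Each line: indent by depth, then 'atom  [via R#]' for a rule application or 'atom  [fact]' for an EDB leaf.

anc(c,e)  [via R3]
  anc(c,g)  [via R2]
    parent(c,g)  [fact]
  anc(g,e)  [via R2]
    parent(g,e)  [fact]

round 1: derive anc(b,b) via R2 from parent(b,b)
round 1: derive anc(b,g) via R2 from parent(b,g)
round 1: derive anc(c,b) via R2 from parent(c,b)
round 1: derive anc(c,g) via R2 from parent(c,g)
round 1: derive anc(d,c) via R2 from parent(d,c)
round 1: derive anc(e,f) via R2 from parent(e,f)
round 1: derive anc(e,g) via R2 from parent(e,g)
round 1: derive anc(g,a) via R2 from parent(g,a)
round 1: derive anc(g,b) via R2 from parent(g,b)
round 1: derive anc(g,e) via R2 from parent(g,e)
round 1: derive anc(h,d) via R2 from parent(h,d)
round 1: derive anc(h,e) via R2 from parent(h,e)
round 1: derive anc(b,a) via R4 from parent(b,g), cites(g,a)
round 1: derive anc(b,f) via R4 from parent(b,g), cites(g,f)
round 1: derive anc(c,a) via R4 from parent(c,g), cites(g,a)
round 1: derive anc(c,f) via R4 from parent(c,g), cites(g,f)
round 1: derive anc(d,a) via R4 from parent(d,c), cites(c,a)
round 1: derive anc(d,f) via R4 from parent(d,c), cites(c,f)
round 1: derive anc(d,g) via R4 from parent(d,c), cites(c,g)
round 1: derive anc(e,a) via R4 from parent(e,g), cites(g,a)
round 1: derive anc(g,c) via R4 from parent(g,e), cites(e,c)
round 1: derive anc(g,d) via R4 from parent(g,a), cites(a,d)
round 1: derive anc(g,h) via R4 from parent(g,e), cites(e,h)
round 1: derive anc(h,a) via R4 from parent(h,e), cites(e,a)
round 1: derive anc(h,c) via R4 from parent(h,e), cites(e,c)
round 1: derive anc(h,h) via R4 from parent(h,e), cites(e,h)
round 2: derive anc(b,c) via R3 from anc(b,g), anc(g,c)
round 2: derive anc(b,d) via R3 from anc(b,g), anc(g,d)
round 2: derive anc(b,e) via R3 from anc(b,g), anc(g,e)
round 2: derive anc(b,h) via R3 from anc(b,g), anc(g,h)
round 2: derive anc(c,c) via R3 from anc(c,g), anc(g,c)
round 2: derive anc(c,d) via R3 from anc(c,g), anc(g,d)
round 2: derive anc(c,e) via R3 from anc(c,g), anc(g,e)
round 2: derive anc(c,h) via R3 from anc(c,g), anc(g,h)
round 2: derive anc(d,b) via R3 from anc(d,c), anc(c,b)
round 2: derive anc(d,d) via R3 from anc(d,g), anc(g,d)
round 2: derive anc(d,e) via R3 from anc(d,g), anc(g,e)
round 2: derive anc(d,h) via R3 from anc(d,g), anc(g,h)
round 2: derive anc(e,b) via R3 from anc(e,g), anc(g,b)
round 2: derive anc(e,c) via R3 from anc(e,g), anc(g,c)
round 2: derive anc(e,d) via R3 from anc(e,g), anc(g,d)
round 2: derive anc(e,e) via R3 from anc(e,g), anc(g,e)
round 2: derive anc(e,h) via R3 from anc(e,g), anc(g,h)
round 2: derive anc(g,f) via R3 from anc(g,b), anc(b,f)
round 2: derive anc(g,g) via R3 from anc(g,b), anc(b,g)
round 2: derive anc(h,b) via R3 from anc(h,c), anc(c,b)
round 2: derive anc(h,f) via R3 from anc(h,c), anc(c,f)
round 2: derive anc(h,g) via R3 from anc(h,c), anc(c,g)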